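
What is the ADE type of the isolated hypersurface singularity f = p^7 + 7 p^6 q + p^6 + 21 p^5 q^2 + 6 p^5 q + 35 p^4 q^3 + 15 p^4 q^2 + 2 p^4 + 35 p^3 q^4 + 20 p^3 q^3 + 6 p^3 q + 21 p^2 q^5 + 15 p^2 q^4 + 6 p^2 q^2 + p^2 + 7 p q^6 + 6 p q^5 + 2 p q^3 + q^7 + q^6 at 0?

A_{6}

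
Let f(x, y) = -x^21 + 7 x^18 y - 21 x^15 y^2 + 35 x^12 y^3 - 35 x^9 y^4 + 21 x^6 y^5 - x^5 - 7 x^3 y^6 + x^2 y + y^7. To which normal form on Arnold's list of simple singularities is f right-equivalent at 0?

D_{8}

The Hessian of f at 0 has rank 0. Corank 2; j^3 = x^2*y has shape L^2 M (L != M), so D-series; mu = 8 gives D_8.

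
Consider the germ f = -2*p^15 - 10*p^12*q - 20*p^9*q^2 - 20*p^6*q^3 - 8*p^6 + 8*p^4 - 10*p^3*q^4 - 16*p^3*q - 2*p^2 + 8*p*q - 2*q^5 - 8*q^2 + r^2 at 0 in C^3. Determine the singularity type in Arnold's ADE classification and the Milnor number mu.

Type A4, Milnor number mu = 4.

The Hessian of f at 0 is [[-4, 8, 0], [8, -16, 0], [0, 0, 2]] with rank 2, so corank 1. A Groebner basis of the Jacobian ideal J(f) in C{p,q,r} is {-p/16 + q^3 + q/8, p^2 - 4*q^2, p*q - 2*q^2, r}; counting standard monomials gives mu = 4. Corank 1: A-series; mu = 4 gives A_4.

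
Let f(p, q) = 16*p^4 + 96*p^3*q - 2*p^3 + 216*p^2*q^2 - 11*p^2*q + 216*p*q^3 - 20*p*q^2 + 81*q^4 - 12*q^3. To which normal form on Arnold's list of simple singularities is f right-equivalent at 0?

D_5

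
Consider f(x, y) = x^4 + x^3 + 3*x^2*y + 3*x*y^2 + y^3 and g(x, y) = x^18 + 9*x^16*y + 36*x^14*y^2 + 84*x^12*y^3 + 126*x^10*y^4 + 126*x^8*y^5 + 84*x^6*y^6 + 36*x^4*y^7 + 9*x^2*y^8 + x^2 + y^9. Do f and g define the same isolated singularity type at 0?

No.

The Hessian of f at 0 is [[0, 0], [0, 0]] with rank 0, so corank 2. A Groebner basis of the Jacobian ideal J(f) in C{x,y} is {y^4, x*y^2 + 2*y^3/3, x^2 + 2*x*y + y^2}; counting standard monomials gives mu = 6. Corank 2; j^3 = (x + y)^3 is a perfect cube, so E-series; the 4-jet and mu = 6 give E_6. The Hessian of g at 0 is [[2, 0], [0, 0]] with rank 1, so corank 1. A Groebner basis of the Jacobian ideal J(g) in C{x,y} is {y^8, x}; counting standard monomials gives mu = 8. Corank 1: A-series; mu = 8 gives A_8. f is E_6 but g is A_8, hence not right-equivalent.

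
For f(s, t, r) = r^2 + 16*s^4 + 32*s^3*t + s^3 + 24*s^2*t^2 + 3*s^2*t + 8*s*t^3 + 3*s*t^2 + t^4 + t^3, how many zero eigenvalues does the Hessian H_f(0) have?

The Hessian at 0 is [[0, 0, 0], [0, 0, 0], [0, 0, 2]] of rank 1; hence corank 2.

2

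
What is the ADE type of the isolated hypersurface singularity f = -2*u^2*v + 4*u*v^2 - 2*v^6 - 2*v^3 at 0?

The Hessian of f at 0 is [[0, 0], [0, 0]] with rank 0, so corank 2. A Groebner basis of the Jacobian ideal J(f) in C{u,v} is {u^2/6 + v^5 - v^2/6, u^3 - v^3, u*v - v^2}; counting standard monomials gives mu = 7. Corank 2; j^3 = -2*v*(u - v)^2 has shape L^2 M (L != M), so D-series; mu = 7 gives D_7.

D_{7}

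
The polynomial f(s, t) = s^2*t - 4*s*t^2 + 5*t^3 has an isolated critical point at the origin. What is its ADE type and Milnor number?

The Hessian of f at 0 has rank 0. Corank 2; j^3 = t*(s^2 - 4*s*t + 5*t^2) splits into three distinct lines over C (the quadratic factor has nonzero discriminant), so D_4.

Type D_{4}, Milnor number mu = 4.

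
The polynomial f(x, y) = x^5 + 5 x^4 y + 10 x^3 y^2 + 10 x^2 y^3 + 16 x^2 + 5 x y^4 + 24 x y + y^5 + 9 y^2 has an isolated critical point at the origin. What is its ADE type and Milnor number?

Type A4, Milnor number mu = 4.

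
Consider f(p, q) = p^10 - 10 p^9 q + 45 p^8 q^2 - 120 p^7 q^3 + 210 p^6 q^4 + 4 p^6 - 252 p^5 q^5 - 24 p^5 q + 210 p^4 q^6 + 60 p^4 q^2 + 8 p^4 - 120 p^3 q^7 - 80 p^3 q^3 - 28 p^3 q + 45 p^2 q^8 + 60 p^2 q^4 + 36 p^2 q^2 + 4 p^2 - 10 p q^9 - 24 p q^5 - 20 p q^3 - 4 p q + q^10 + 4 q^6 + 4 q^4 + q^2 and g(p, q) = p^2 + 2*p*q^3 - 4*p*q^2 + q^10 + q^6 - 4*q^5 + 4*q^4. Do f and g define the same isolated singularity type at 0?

Yes.

The Hessian of f at 0 is [[8, -4], [-4, 2]] with rank 1, so corank 1. A Groebner basis of the Jacobian ideal J(f) in C{p,q} is {-32*p*q^2 - 32*p + q^5 + 20*q^3 + 16*q, 4*p^2 + p*q^3 - 2*p*q - 3*q^4/4, p^3 - 3*p*q^2/2 - p + 3*q^3/4 + q/2, p^2*q - 3*p*q^2/2 - 2*p/3 + 7*q^3/12 + q/3}; counting standard monomials gives mu = 9. Corank 1: A-series; mu = 9 gives A_9. The Hessian of g at 0 is [[2, 0], [0, 0]] with rank 1, so corank 1. A Groebner basis of the Jacobian ideal J(g) in C{p,q} is {p^4 - 8*p^3/3 - 32*p^2*q - 320*p^2/3 + 896*p*q^2/3 + 512*p*q/3 + 1024*p/3 - 2048*q^2/3, p^3*q + 2*p^3 + 16*p^2*q + 48*p^2 - 128*p*q^2 - 64*p*q - 128*p + 256*q^2, -p^3/6 + p^2*q^2 + 2*p^2*q + 16*p^2/3 - 40*p*q^2/3 - 16*p*q/3 - 32*p/3 + 64*q^2/3, p + q^3 - 2*q^2}; counting standard monomials gives mu = 9. Corank 1: A-series; mu = 9 gives A_9. Both have type A_9, hence right-equivalent.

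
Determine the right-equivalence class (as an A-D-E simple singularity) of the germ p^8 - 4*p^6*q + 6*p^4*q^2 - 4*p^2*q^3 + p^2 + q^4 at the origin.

The Hessian of f at 0 is [[2, 0], [0, 0]] with rank 1, so corank 1. A Groebner basis of the Jacobian ideal J(f) in C{p,q} is {q^3, p}; counting standard monomials gives mu = 3. Corank 1: A-series; mu = 3 gives A_3.

A_{3}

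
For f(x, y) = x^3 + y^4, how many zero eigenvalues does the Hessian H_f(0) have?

Hessian at 0 has rank 0.

2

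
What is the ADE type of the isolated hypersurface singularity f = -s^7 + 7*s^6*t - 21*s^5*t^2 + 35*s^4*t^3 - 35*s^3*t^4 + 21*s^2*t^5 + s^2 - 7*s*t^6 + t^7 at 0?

A6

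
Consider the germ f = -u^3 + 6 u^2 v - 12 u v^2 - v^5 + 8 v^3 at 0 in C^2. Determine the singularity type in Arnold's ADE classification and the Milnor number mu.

Type E8, Milnor number mu = 8.

The Hessian of f at 0 has rank 0. Corank 2; j^3 = -(u - 2*v)^3 is a perfect cube, so E-series; the 5-jet and mu = 8 give E_8.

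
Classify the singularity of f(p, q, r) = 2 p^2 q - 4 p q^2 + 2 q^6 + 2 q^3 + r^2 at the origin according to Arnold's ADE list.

The Hessian of f at 0 has rank 1. Corank 2; j^3 = 2*q*(p - q)^2 has shape L^2 M (L != M), so D-series; mu = 7 gives D_7.

D_{7}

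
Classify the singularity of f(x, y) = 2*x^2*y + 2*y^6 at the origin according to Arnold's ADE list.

The Hessian of f at 0 is [[0, 0], [0, 0]] with rank 0, so corank 2. A Groebner basis of the Jacobian ideal J(f) in C{x,y} is {x^2/6 + y^5, x^3, x*y}; counting standard monomials gives mu = 7. Corank 2; j^3 = 2*x^2*y has shape L^2 M (L != M), so D-series; mu = 7 gives D_7.

D_{7}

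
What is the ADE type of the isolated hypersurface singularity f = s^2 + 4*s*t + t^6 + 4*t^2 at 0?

A_{5}

The Hessian of f at 0 is [[2, 4], [4, 8]] with rank 1, so corank 1. A Groebner basis of the Jacobian ideal J(f) in C{s,t} is {t^5, s + 2*t}; counting standard monomials gives mu = 5. Corank 1: A-series; mu = 5 gives A_5.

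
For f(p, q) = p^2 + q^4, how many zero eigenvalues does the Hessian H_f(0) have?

1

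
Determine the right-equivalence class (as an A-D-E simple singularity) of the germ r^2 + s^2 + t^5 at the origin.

The Hessian of f at 0 is [[2, 0, 0], [0, 0, 0], [0, 0, 2]] with rank 2, so corank 1. A Groebner basis of the Jacobian ideal J(f) in C{s,t,r} is {t^4, s, r}; counting standard monomials gives mu = 4. Corank 1: A-series; mu = 4 gives A_4.

A_4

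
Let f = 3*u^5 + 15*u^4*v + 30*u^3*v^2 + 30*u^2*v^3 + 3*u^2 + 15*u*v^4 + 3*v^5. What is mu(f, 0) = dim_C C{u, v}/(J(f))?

The Hessian of f at 0 has rank 1. Corank 1: A-series; mu = 4 gives A_4.

4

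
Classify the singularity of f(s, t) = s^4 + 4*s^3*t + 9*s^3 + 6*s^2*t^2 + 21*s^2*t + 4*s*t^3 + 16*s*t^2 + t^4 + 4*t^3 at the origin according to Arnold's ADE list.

D_{5}

The Hessian of f at 0 is [[0, 0], [0, 0]] with rank 0, so corank 2. A Groebner basis of the Jacobian ideal J(f) in C{s,t} is {s*t^2 + 27*s*t/2 + 9*t^2, -81*s*t/4 + t^3 - 27*t^2/2, s^2 + 5*s*t/3 + 2*t^2/3}; counting standard monomials gives mu = 5. Corank 2; j^3 = (s + t)*(3*s + 2*t)^2 has shape L^2 M (L != M), so D-series; mu = 5 gives D_5.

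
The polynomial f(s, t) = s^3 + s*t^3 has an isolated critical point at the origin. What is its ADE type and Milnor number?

The Hessian of f at 0 is [[0, 0], [0, 0]] with rank 0, so corank 2. A Groebner basis of the Jacobian ideal J(f) in C{s,t} is {s^3, s*t^2, 3*s^2 + t^3}; counting standard monomials gives mu = 7. Corank 2; j^3 = s^3 is a perfect cube, so E-series; the 4-jet and mu = 7 give E_7.

Type E7, Milnor number mu = 7.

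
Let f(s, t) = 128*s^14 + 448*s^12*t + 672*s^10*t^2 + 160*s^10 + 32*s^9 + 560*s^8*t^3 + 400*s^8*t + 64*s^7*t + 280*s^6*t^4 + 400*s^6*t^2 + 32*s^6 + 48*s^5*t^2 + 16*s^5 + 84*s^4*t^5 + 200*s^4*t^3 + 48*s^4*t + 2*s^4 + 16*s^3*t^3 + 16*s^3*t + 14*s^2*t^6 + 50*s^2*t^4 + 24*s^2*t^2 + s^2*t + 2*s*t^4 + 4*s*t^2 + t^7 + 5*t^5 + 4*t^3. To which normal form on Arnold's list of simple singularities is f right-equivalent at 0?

D6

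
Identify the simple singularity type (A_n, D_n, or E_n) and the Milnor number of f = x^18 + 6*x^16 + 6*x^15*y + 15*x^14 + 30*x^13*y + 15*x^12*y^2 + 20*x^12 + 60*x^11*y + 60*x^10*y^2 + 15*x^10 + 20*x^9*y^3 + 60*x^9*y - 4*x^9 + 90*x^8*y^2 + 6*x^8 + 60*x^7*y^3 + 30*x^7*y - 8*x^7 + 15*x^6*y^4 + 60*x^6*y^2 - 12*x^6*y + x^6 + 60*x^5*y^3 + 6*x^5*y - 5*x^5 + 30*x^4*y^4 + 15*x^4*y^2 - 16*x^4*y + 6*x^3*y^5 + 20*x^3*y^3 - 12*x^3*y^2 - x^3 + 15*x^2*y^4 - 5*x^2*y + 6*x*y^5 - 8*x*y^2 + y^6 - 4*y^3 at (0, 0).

Type D_7, Milnor number mu = 7.

The Hessian of f at 0 is [[0, 0], [0, 0]] with rank 0, so corank 2. A Groebner basis of the Jacobian ideal J(f) in C{x,y} is {x^2/16 + 3*x*y/16 + y^4 + y^2/8, x^3 + 32*x^2 + 128*x*y + 8*y^3 + 128*y^2, x^2*y - 32*x^2/3 - 128*x*y/3 - 4*y^3 - 128*y^2/3, 8*x^2/3 + x*y^2 + 32*x*y/3 + 2*y^3 + 32*y^2/3}; counting standard monomials gives mu = 7. Corank 2; j^3 = -(x + y)*(x + 2*y)^2 has shape L^2 M (L != M), so D-series; mu = 7 gives D_7.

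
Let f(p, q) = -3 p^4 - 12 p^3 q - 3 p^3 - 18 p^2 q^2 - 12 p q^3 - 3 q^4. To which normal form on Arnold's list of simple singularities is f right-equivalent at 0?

The Hessian of f at 0 is [[0, 0], [0, 0]] with rank 0, so corank 2. A Groebner basis of the Jacobian ideal J(f) in C{p,q} is {q^4, p*q^2 + q^3/3, p^2}; counting standard monomials gives mu = 6. Corank 2; j^3 = -3*p^3 is a perfect cube, so E-series; the 4-jet and mu = 6 give E_6.

E_6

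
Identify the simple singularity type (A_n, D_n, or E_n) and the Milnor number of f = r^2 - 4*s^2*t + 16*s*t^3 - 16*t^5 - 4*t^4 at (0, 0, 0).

Type D_5, Milnor number mu = 5.

The Hessian of f at 0 has rank 1. Corank 2; j^3 = -4*s^2*t has shape L^2 M (L != M), so D-series; mu = 5 gives D_5.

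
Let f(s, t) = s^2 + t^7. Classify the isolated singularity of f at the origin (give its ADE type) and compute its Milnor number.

Type A6, Milnor number mu = 6.

The Hessian of f at 0 has rank 1. Corank 1: A-series; mu = 6 gives A_6.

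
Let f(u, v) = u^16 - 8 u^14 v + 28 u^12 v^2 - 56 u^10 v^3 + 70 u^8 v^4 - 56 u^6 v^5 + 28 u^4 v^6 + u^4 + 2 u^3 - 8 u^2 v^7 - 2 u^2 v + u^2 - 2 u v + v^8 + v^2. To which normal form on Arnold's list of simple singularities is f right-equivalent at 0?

A_7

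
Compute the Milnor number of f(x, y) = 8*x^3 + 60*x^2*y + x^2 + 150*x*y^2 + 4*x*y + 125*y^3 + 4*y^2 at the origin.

The Hessian of f at 0 has rank 1. Corank 1: A-series; mu = 2 gives A_2.

2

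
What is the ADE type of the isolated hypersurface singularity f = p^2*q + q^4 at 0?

D_5

The Hessian of f at 0 has rank 0. Corank 2; j^3 = p^2*q has shape L^2 M (L != M), so D-series; mu = 5 gives D_5.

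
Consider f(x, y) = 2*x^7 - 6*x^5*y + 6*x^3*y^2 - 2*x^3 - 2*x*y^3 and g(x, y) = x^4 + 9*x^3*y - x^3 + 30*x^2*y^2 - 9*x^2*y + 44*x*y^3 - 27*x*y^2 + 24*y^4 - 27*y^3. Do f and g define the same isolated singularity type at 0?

The Hessian of f at 0 is [[0, 0], [0, 0]] with rank 0, so corank 2. A Groebner basis of the Jacobian ideal J(f) in C{x,y} is {x^3, x*y^2, 3*x^2 + y^3}; counting standard monomials gives mu = 7. Corank 2; j^3 = -2*x^3 is a perfect cube, so E-series; the 4-jet and mu = 7 give E_7. The Hessian of g at 0 is [[0, 0], [0, 0]] with rank 0, so corank 2. A Groebner basis of the Jacobian ideal J(g) in C{x,y} is {3*x^2 + 18*x*y + y^4 + y^3 + 27*y^2, x^3 - 45*x^2 - 270*x*y + 12*y^3 - 405*y^2, x^2*y + 11*x^2 + 66*x*y - 16*y^3/3 + 99*y^2, -2*x^2 + x*y^2 - 12*x*y + 7*y^3/3 - 18*y^2}; counting standard monomials gives mu = 7. Corank 2; j^3 = -(x + 3*y)^3 is a perfect cube, so E-series; the 4-jet and mu = 7 give E_7. Both have type E_7, hence right-equivalent.

Yes.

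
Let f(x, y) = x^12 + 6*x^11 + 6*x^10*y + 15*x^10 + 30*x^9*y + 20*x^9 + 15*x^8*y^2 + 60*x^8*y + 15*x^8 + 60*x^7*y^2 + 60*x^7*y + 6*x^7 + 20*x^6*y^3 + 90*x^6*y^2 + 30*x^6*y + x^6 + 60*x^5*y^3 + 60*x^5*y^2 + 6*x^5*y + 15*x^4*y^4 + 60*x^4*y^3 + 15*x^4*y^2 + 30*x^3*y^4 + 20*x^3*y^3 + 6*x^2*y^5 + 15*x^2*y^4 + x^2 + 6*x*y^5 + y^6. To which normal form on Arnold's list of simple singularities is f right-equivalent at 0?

A_{5}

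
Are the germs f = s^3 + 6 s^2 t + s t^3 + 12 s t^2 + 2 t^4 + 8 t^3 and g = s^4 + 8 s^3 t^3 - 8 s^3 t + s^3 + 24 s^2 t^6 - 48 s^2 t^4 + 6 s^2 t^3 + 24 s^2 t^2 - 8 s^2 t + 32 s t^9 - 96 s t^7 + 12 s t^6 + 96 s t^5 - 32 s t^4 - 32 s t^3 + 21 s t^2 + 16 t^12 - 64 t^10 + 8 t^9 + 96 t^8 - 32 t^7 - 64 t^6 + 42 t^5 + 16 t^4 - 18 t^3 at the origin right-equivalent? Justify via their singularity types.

The Hessian of f at 0 is [[0, 0], [0, 0]] with rank 0, so corank 2. A Groebner basis of the Jacobian ideal J(f) in C{s,t} is {s^3 + 6*s^2*t + 48*s^2 + 192*s*t + 192*t^2, -6*s^2 + s*t^2 - 24*s*t - 24*t^2, 3*s^2 + 12*s*t + t^3 + 12*t^2}; counting standard monomials gives mu = 7. Corank 2; j^3 = (s + 2*t)^3 is a perfect cube, so E-series; the 4-jet and mu = 7 give E_7. The Hessian of g at 0 is [[0, 0], [0, 0]] with rank 0, so corank 2. A Groebner basis of the Jacobian ideal J(g) in C{s,t} is {s*t^2 - 3*s*t/4 + 9*t^2/4, -s*t/4 + t^3 + 3*t^2/4, s^2 - 5*s*t + 6*t^2}; counting standard monomials gives mu = 5. Corank 2; j^3 = (s - 3*t)^2*(s - 2*t) has shape L^2 M (L != M), so D-series; mu = 5 gives D_5. f is E_7 but g is D_5, hence not right-equivalent.

No.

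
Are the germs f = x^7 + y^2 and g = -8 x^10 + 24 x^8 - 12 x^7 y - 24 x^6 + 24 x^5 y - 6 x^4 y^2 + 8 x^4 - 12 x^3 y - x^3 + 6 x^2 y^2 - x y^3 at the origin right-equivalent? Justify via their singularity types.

The Hessian of f at 0 is [[0, 0], [0, 2]] with rank 1, so corank 1. A Groebner basis of the Jacobian ideal J(f) in C{x,y} is {x^6, y}; counting standard monomials gives mu = 6. Corank 1: A-series; mu = 6 gives A_6. The Hessian of g at 0 is [[0, 0], [0, 0]] with rank 0, so corank 2. A Groebner basis of the Jacobian ideal J(g) in C{x,y} is {3*x^2/4 + y^4 + y^3/4, x^3, x^2*y - x^2/4 - y^3/12, -x^2 + x*y^2 - y^3/3}; counting standard monomials gives mu = 7. Corank 2; j^3 = -x^3 is a perfect cube, so E-series; the 4-jet and mu = 7 give E_7. f is A_6 but g is E_7, hence not right-equivalent.

No.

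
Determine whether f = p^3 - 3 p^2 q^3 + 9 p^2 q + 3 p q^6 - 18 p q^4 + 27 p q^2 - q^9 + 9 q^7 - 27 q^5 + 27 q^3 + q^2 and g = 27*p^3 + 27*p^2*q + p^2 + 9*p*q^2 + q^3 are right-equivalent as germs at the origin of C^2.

Yes.

The Hessian of f at 0 has rank 1. Corank 1: A-series; mu = 2 gives A_2. The Hessian of g at 0 has rank 1. Corank 1: A-series; mu = 2 gives A_2. Both have type A_2, hence right-equivalent.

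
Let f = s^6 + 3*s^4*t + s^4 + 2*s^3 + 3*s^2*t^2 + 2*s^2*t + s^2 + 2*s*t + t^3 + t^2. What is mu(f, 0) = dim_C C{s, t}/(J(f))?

The Hessian of f at 0 is [[2, 2], [2, 2]] with rank 1, so corank 1. A Groebner basis of the Jacobian ideal J(f) in C{s,t} is {t^2, s + t}; counting standard monomials gives mu = 2. Corank 1: A-series; mu = 2 gives A_2.

2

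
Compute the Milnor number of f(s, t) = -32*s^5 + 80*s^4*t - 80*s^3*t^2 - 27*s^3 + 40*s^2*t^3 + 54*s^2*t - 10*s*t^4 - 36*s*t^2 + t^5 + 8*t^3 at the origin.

8

The Hessian of f at 0 is [[0, 0], [0, 0]] with rank 0, so corank 2. A Groebner basis of the Jacobian ideal J(f) in C{s,t} is {t^5, s*t^3 - 5*t^4/8, s^2 - 4*s*t/3 + 4*t^2/9}; counting standard monomials gives mu = 8. Corank 2; j^3 = -(3*s - 2*t)^3 is a perfect cube, so E-series; the 5-jet and mu = 8 give E_8.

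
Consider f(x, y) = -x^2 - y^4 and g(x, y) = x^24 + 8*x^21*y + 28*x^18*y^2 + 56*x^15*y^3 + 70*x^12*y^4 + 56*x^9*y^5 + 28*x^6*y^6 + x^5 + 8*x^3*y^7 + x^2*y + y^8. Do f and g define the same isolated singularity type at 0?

The Hessian of f at 0 has rank 1. Corank 1: A-series; mu = 3 gives A_3. The Hessian of g at 0 has rank 0. Corank 2; j^3 = x^2*y has shape L^2 M (L != M), so D-series; mu = 9 gives D_9. f is A_3 but g is D_9, hence not right-equivalent.

No.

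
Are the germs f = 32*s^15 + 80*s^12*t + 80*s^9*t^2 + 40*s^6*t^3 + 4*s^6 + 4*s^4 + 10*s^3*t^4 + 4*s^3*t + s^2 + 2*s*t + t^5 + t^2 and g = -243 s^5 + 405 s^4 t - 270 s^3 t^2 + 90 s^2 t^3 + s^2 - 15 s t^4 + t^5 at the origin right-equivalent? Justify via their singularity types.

The Hessian of f at 0 has rank 1. Corank 1: A-series; mu = 4 gives A_4. The Hessian of g at 0 has rank 1. Corank 1: A-series; mu = 4 gives A_4. Both have type A_4, hence right-equivalent.

Yes.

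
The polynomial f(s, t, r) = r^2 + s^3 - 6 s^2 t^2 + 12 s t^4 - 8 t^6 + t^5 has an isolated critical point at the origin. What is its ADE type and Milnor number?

Type E_{8}, Milnor number mu = 8.

The Hessian of f at 0 has rank 1. Corank 2; j^3 = s^3 is a perfect cube, so E-series; the 5-jet and mu = 8 give E_8.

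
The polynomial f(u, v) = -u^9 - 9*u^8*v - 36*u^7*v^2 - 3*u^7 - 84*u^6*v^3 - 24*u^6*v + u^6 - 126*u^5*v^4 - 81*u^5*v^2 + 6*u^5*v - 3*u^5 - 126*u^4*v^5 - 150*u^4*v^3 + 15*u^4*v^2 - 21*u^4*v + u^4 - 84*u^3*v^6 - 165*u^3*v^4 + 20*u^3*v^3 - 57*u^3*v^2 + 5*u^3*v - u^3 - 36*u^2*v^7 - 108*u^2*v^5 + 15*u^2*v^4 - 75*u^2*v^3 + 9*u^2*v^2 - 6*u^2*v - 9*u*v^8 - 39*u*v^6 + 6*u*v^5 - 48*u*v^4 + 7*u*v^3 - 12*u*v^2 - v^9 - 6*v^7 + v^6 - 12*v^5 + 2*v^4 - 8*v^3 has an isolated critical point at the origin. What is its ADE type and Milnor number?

Type E_7, Milnor number mu = 7.

The Hessian of f at 0 has rank 0. Corank 2; j^3 = -(u + 2*v)^3 is a perfect cube, so E-series; the 4-jet and mu = 7 give E_7.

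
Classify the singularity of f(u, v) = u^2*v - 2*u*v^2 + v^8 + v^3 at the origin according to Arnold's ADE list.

D9

The Hessian of f at 0 has rank 0. Corank 2; j^3 = v*(u - v)^2 has shape L^2 M (L != M), so D-series; mu = 9 gives D_9.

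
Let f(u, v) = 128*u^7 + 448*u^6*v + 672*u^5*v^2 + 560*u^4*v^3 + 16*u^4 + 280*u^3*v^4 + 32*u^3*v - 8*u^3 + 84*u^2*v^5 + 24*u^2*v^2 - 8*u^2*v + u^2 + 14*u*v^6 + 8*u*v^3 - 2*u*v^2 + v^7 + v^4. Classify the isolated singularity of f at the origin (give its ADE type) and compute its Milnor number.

Type A_6, Milnor number mu = 6.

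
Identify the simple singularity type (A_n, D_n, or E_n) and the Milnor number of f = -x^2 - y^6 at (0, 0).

Type A_5, Milnor number mu = 5.

The Hessian of f at 0 is [[-2, 0], [0, 0]] with rank 1, so corank 1. A Groebner basis of the Jacobian ideal J(f) in C{x,y} is {y^5, x}; counting standard monomials gives mu = 5. Corank 1: A-series; mu = 5 gives A_5.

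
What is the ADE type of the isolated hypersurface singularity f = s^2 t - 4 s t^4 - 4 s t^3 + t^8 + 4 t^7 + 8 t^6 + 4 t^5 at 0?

The Hessian of f at 0 has rank 0. Corank 2; j^3 = s^2*t has shape L^2 M (L != M), so D-series; mu = 9 gives D_9.

D9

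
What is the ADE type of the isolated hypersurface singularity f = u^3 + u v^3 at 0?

E_{7}

The Hessian of f at 0 has rank 0. Corank 2; j^3 = u^3 is a perfect cube, so E-series; the 4-jet and mu = 7 give E_7.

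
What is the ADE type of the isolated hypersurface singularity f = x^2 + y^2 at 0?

The Hessian of f at 0 has rank 2. Corank 0: nondegenerate Morse point, so A_1.

A_1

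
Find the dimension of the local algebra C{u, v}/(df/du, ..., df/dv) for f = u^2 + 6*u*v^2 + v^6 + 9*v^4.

The Hessian of f at 0 is [[2, 0], [0, 0]] with rank 1, so corank 1. A Groebner basis of the Jacobian ideal J(f) in C{u,v} is {u^3, u^2*v, u/3 + v^2}; counting standard monomials gives mu = 5. Corank 1: A-series; mu = 5 gives A_5.

5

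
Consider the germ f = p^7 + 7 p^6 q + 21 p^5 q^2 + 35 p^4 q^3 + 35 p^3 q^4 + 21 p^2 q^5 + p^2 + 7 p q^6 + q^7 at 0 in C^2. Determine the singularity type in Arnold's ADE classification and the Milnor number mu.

Type A_6, Milnor number mu = 6.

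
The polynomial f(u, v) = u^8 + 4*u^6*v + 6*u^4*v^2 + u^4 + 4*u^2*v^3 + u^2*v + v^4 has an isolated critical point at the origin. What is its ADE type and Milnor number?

The Hessian of f at 0 is [[0, 0], [0, 0]] with rank 0, so corank 2. A Groebner basis of the Jacobian ideal J(f) in C{u,v} is {u^3, u^2/4 + v^3, u*v}; counting standard monomials gives mu = 5. Corank 2; j^3 = u^2*v has shape L^2 M (L != M), so D-series; mu = 5 gives D_5.

Type D_{5}, Milnor number mu = 5.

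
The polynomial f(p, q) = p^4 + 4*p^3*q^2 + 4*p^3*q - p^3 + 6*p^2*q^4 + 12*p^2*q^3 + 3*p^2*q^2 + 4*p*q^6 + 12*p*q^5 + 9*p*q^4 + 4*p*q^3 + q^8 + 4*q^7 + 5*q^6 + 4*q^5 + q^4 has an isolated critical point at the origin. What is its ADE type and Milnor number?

The Hessian of f at 0 is [[0, 0], [0, 0]] with rank 0, so corank 2. A Groebner basis of the Jacobian ideal J(f) in C{p,q} is {p^3, p^2*q, p^2/2 + p*q^2, -3*p^2/2 + q^3}; counting standard monomials gives mu = 6. Corank 2; j^3 = -p^3 is a perfect cube, so E-series; the 4-jet and mu = 6 give E_6.

Type E_{6}, Milnor number mu = 6.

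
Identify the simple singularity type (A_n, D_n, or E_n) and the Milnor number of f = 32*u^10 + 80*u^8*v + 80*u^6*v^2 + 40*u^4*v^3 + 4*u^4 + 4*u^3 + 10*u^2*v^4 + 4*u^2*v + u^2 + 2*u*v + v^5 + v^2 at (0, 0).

The Hessian of f at 0 is [[2, 2], [2, 2]] with rank 1, so corank 1. A Groebner basis of the Jacobian ideal J(f) in C{u,v} is {u/8 + v^3 + v^2/4 + v/8, u^2 + u/2 + v/2, u*v - u/4 + v^2/2 - v/4}; counting standard monomials gives mu = 4. Corank 1: A-series; mu = 4 gives A_4.

Type A_4, Milnor number mu = 4.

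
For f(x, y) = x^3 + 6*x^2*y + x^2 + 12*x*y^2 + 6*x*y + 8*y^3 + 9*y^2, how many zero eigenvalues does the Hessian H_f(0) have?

Hessian at 0 has rank 1.

1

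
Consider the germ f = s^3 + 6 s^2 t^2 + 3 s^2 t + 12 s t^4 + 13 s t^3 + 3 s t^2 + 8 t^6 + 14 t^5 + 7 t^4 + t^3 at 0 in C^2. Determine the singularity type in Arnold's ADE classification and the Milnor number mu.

The Hessian of f at 0 has rank 0. Corank 2; j^3 = (s + t)^3 is a perfect cube, so E-series; the 4-jet and mu = 7 give E_7.

Type E7, Milnor number mu = 7.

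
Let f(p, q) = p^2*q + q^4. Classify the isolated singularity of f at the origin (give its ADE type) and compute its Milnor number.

Type D_5, Milnor number mu = 5.

The Hessian of f at 0 has rank 0. Corank 2; j^3 = p^2*q has shape L^2 M (L != M), so D-series; mu = 5 gives D_5.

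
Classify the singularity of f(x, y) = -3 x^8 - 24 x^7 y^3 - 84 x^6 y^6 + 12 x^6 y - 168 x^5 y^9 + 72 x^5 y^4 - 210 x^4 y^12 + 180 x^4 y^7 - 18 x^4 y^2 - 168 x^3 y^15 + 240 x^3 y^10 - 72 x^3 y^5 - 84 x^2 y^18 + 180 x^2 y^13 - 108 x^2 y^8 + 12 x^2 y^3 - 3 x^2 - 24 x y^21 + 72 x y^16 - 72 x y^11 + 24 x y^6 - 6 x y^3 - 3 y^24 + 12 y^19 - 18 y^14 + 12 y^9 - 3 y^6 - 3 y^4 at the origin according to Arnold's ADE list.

A_3

The Hessian of f at 0 has rank 1. Corank 1: A-series; mu = 3 gives A_3.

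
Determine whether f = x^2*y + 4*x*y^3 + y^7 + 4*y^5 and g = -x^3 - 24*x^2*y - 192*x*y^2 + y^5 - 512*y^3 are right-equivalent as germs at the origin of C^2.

No.

The Hessian of f at 0 is [[0, 0], [0, 0]] with rank 0, so corank 2. A Groebner basis of the Jacobian ideal J(f) in C{x,y} is {x^2*y^2 + 4*x^2/7 + 8*x*y^2/7, x^3 - 8*x^2/7 - 16*x*y^2/7, x*y/2 + y^3}; counting standard monomials gives mu = 8. Corank 2; j^3 = x^2*y has shape L^2 M (L != M), so D-series; mu = 8 gives D_8. The Hessian of g at 0 is [[0, 0], [0, 0]] with rank 0, so corank 2. A Groebner basis of the Jacobian ideal J(g) in C{x,y} is {y^4, x^2 + 16*x*y + 64*y^2}; counting standard monomials gives mu = 8. Corank 2; j^3 = -(x + 8*y)^3 is a perfect cube, so E-series; the 5-jet and mu = 8 give E_8. f is D_8 but g is E_8, hence not right-equivalent.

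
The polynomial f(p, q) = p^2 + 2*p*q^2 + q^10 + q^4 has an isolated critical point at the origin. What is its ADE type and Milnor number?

The Hessian of f at 0 is [[2, 0], [0, 0]] with rank 1, so corank 1. A Groebner basis of the Jacobian ideal J(f) in C{p,q} is {p^5, p^4*q, p + q^2}; counting standard monomials gives mu = 9. Corank 1: A-series; mu = 9 gives A_9.

Type A9, Milnor number mu = 9.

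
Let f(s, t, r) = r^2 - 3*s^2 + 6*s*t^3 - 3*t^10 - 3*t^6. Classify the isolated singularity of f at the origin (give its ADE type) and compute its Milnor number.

Type A9, Milnor number mu = 9.

The Hessian of f at 0 is [[-6, 0, 0], [0, 0, 0], [0, 0, 2]] with rank 2, so corank 1. A Groebner basis of the Jacobian ideal J(f) in C{s,t,r} is {s^3, -s + t^3, r}; counting standard monomials gives mu = 9. Corank 1: A-series; mu = 9 gives A_9.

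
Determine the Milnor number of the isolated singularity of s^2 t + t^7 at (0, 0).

The Hessian of f at 0 has rank 0. Corank 2; j^3 = s^2*t has shape L^2 M (L != M), so D-series; mu = 8 gives D_8.

8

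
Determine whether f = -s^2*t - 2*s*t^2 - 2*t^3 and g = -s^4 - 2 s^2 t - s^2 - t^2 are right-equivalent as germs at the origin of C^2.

The Hessian of f at 0 has rank 0. Corank 2; j^3 = -t*(s^2 + 2*s*t + 2*t^2) splits into three distinct lines over C (the quadratic factor has nonzero discriminant), so D_4. The Hessian of g at 0 has rank 2. Corank 0: nondegenerate Morse point, so A_1. f is D_4 but g is A_1, hence not right-equivalent.

No.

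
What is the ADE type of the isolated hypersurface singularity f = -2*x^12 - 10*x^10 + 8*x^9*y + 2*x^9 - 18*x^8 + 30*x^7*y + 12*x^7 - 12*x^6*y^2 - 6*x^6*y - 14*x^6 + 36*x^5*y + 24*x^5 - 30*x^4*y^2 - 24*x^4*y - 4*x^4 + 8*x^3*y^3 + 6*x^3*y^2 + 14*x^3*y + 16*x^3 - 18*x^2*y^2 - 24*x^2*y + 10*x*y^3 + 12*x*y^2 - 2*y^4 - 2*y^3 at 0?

The Hessian of f at 0 has rank 0. Corank 2; j^3 = 2*(2*x - y)^3 is a perfect cube, so E-series; the 4-jet and mu = 7 give E_7.

E_{7}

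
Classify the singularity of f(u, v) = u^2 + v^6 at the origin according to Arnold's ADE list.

A5

The Hessian of f at 0 is [[2, 0], [0, 0]] with rank 1, so corank 1. A Groebner basis of the Jacobian ideal J(f) in C{u,v} is {v^5, u}; counting standard monomials gives mu = 5. Corank 1: A-series; mu = 5 gives A_5.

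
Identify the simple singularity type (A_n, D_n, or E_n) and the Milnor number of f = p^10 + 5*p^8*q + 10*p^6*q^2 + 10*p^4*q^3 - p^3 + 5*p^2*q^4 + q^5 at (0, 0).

Type E8, Milnor number mu = 8.

The Hessian of f at 0 is [[0, 0], [0, 0]] with rank 0, so corank 2. A Groebner basis of the Jacobian ideal J(f) in C{p,q} is {q^4, p^2}; counting standard monomials gives mu = 8. Corank 2; j^3 = -p^3 is a perfect cube, so E-series; the 5-jet and mu = 8 give E_8.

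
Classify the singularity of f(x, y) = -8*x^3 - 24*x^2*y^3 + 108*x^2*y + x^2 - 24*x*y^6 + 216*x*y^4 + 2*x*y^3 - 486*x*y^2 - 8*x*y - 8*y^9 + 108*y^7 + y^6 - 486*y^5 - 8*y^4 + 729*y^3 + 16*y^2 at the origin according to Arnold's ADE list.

A_{2}

The Hessian of f at 0 has rank 1. Corank 1: A-series; mu = 2 gives A_2.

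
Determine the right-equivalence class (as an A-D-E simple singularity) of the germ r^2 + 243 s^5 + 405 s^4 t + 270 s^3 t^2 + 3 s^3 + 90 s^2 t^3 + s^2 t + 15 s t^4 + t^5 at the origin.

D6

The Hessian of f at 0 is [[0, 0, 0], [0, 0, 0], [0, 0, 2]] with rank 1, so corank 2. A Groebner basis of the Jacobian ideal J(f) in C{s,t,r} is {-s*t/15 + t^4, s*t^2, s^2 + s*t/3, r}; counting standard monomials gives mu = 6. Corank 2; j^3 = s^2*(3*s + t) has shape L^2 M (L != M), so D-series; mu = 6 gives D_6.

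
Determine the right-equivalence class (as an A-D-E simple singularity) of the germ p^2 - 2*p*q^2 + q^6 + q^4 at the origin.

The Hessian of f at 0 has rank 1. Corank 1: A-series; mu = 5 gives A_5.

A5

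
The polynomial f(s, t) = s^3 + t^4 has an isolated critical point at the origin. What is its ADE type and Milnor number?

Type E_6, Milnor number mu = 6.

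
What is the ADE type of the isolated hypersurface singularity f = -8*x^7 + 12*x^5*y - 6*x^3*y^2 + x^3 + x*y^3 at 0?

E7

The Hessian of f at 0 has rank 0. Corank 2; j^3 = x^3 is a perfect cube, so E-series; the 4-jet and mu = 7 give E_7.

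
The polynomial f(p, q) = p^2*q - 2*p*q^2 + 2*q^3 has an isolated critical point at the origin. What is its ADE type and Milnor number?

The Hessian of f at 0 has rank 0. Corank 2; j^3 = q*(p^2 - 2*p*q + 2*q^2) splits into three distinct lines over C (the quadratic factor has nonzero discriminant), so D_4.

Type D4, Milnor number mu = 4.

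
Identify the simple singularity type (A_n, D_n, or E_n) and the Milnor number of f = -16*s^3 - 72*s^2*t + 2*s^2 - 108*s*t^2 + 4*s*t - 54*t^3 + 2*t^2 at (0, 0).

The Hessian of f at 0 is [[4, 4], [4, 4]] with rank 1, so corank 1. A Groebner basis of the Jacobian ideal J(f) in C{s,t} is {t^2, s + t}; counting standard monomials gives mu = 2. Corank 1: A-series; mu = 2 gives A_2.

Type A_2, Milnor number mu = 2.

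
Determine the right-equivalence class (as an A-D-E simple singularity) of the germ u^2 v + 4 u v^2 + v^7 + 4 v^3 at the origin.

D8

The Hessian of f at 0 has rank 0. Corank 2; j^3 = v*(u + 2*v)^2 has shape L^2 M (L != M), so D-series; mu = 8 gives D_8.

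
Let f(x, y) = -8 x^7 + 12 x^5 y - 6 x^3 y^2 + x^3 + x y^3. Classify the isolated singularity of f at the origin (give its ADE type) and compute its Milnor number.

Type E_7, Milnor number mu = 7.

The Hessian of f at 0 has rank 0. Corank 2; j^3 = x^3 is a perfect cube, so E-series; the 4-jet and mu = 7 give E_7.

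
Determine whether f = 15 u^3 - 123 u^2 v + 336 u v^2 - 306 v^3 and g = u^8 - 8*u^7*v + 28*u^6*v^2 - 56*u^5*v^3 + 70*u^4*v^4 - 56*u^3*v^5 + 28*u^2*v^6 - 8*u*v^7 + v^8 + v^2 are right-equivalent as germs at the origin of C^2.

No.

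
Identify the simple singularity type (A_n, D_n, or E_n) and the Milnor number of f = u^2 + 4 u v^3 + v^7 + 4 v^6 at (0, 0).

The Hessian of f at 0 has rank 1. Corank 1: A-series; mu = 6 gives A_6.

Type A6, Milnor number mu = 6.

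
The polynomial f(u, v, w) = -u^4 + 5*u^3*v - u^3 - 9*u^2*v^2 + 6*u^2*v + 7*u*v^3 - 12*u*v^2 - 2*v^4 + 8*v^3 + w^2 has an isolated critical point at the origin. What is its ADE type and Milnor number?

The Hessian of f at 0 has rank 1. Corank 2; j^3 = -(u - 2*v)^3 is a perfect cube, so E-series; the 4-jet and mu = 7 give E_7.

Type E_{7}, Milnor number mu = 7.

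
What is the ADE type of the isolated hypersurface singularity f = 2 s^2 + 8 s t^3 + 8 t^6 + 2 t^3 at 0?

A2

The Hessian of f at 0 has rank 1. Corank 1: A-series; mu = 2 gives A_2.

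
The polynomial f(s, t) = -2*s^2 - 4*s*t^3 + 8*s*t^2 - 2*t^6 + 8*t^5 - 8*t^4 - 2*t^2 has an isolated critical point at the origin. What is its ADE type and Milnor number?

The Hessian of f at 0 has rank 2. Corank 0: nondegenerate Morse point, so A_1.

Type A_{1}, Milnor number mu = 1.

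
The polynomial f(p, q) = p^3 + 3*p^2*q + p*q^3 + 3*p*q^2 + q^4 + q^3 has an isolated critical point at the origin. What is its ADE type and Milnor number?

The Hessian of f at 0 is [[0, 0], [0, 0]] with rank 0, so corank 2. A Groebner basis of the Jacobian ideal J(f) in C{p,q} is {p^3 + 3*p^2*q + 6*p^2 + 12*p*q + 6*q^2, -3*p^2 + p*q^2 - 6*p*q - 3*q^2, 3*p^2 + 6*p*q + q^3 + 3*q^2}; counting standard monomials gives mu = 7. Corank 2; j^3 = (p + q)^3 is a perfect cube, so E-series; the 4-jet and mu = 7 give E_7.

Type E_7, Milnor number mu = 7.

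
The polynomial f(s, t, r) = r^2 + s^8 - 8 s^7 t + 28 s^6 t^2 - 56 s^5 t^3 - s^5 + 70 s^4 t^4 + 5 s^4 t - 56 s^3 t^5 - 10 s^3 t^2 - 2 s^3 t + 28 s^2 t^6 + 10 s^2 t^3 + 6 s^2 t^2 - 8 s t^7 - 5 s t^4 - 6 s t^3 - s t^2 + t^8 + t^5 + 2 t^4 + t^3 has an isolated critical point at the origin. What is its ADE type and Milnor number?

Type D_9, Milnor number mu = 9.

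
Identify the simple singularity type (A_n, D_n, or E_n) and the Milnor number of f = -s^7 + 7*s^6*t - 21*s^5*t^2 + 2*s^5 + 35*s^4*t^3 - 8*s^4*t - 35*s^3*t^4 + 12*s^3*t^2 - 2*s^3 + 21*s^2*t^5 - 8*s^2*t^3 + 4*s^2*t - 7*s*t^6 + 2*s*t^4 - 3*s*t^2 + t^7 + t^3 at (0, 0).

Type D4, Milnor number mu = 4.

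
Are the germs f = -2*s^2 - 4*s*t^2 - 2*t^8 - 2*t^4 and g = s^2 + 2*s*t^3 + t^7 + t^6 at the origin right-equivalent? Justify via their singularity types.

No.

The Hessian of f at 0 has rank 1. Corank 1: A-series; mu = 7 gives A_7. The Hessian of g at 0 has rank 1. Corank 1: A-series; mu = 6 gives A_6. f is A_7 but g is A_6, hence not right-equivalent.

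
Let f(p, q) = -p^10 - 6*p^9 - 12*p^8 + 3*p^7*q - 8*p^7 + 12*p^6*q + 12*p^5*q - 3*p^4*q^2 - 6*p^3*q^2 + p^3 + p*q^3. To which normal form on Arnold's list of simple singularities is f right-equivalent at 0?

The Hessian of f at 0 is [[0, 0], [0, 0]] with rank 0, so corank 2. A Groebner basis of the Jacobian ideal J(f) in C{p,q} is {p^3, p*q^2, 3*p^2 + q^3}; counting standard monomials gives mu = 7. Corank 2; j^3 = p^3 is a perfect cube, so E-series; the 4-jet and mu = 7 give E_7.

E_{7}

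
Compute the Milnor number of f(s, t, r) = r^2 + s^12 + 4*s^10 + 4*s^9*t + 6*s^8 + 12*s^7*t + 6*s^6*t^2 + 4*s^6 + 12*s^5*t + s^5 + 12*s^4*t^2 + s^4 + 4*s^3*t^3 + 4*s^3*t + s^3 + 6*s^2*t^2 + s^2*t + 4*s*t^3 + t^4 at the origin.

5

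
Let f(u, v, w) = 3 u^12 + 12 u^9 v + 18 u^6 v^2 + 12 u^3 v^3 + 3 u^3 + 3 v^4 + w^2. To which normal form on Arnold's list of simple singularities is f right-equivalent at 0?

E6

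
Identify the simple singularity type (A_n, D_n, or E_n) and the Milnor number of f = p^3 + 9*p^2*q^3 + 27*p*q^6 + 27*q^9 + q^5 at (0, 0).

Type E_{8}, Milnor number mu = 8.

The Hessian of f at 0 has rank 0. Corank 2; j^3 = p^3 is a perfect cube, so E-series; the 5-jet and mu = 8 give E_8.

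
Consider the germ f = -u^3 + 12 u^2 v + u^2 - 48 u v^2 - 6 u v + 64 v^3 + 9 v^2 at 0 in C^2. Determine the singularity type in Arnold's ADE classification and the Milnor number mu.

Type A2, Milnor number mu = 2.

The Hessian of f at 0 has rank 1. Corank 1: A-series; mu = 2 gives A_2.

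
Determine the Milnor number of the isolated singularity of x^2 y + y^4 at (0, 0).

The Hessian of f at 0 is [[0, 0], [0, 0]] with rank 0, so corank 2. A Groebner basis of the Jacobian ideal J(f) in C{x,y} is {x^3, x^2/4 + y^3, x*y}; counting standard monomials gives mu = 5. Corank 2; j^3 = x^2*y has shape L^2 M (L != M), so D-series; mu = 5 gives D_5.

5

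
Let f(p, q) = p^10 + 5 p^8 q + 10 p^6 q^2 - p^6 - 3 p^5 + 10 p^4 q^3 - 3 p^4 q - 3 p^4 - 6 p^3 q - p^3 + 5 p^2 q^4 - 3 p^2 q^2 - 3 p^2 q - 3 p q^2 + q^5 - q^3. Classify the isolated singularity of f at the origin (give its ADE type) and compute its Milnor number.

The Hessian of f at 0 has rank 0. Corank 2; j^3 = -(p + q)^3 is a perfect cube, so E-series; the 5-jet and mu = 8 give E_8.

Type E_8, Milnor number mu = 8.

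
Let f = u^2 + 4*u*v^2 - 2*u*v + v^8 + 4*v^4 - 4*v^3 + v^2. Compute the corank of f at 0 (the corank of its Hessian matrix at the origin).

Hessian at 0 has rank 1.

1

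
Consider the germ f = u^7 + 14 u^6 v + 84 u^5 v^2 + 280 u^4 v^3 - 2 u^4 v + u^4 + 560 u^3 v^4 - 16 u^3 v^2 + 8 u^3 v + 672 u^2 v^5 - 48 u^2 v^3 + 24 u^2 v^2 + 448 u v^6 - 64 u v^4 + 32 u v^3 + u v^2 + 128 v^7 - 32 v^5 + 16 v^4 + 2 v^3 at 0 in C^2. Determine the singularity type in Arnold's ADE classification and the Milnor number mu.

The Hessian of f at 0 has rank 0. Corank 2; j^3 = v^2*(u + 2*v) has shape L^2 M (L != M), so D-series; mu = 5 gives D_5.

Type D5, Milnor number mu = 5.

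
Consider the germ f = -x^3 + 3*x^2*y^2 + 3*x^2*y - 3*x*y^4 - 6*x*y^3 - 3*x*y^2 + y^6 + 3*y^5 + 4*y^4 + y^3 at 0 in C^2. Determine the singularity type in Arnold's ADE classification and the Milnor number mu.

The Hessian of f at 0 has rank 0. Corank 2; j^3 = -(x - y)^3 is a perfect cube, so E-series; the 4-jet and mu = 6 give E_6.

Type E6, Milnor number mu = 6.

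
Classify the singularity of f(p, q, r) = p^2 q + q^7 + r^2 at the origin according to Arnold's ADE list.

D8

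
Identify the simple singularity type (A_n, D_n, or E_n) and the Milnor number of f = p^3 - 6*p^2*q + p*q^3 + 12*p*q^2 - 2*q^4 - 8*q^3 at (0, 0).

Type E_{7}, Milnor number mu = 7.

The Hessian of f at 0 is [[0, 0], [0, 0]] with rank 0, so corank 2. A Groebner basis of the Jacobian ideal J(f) in C{p,q} is {p^3 - 6*p^2*q - 48*p^2 + 192*p*q - 192*q^2, 6*p^2 + p*q^2 - 24*p*q + 24*q^2, 3*p^2 - 12*p*q + q^3 + 12*q^2}; counting standard monomials gives mu = 7. Corank 2; j^3 = (p - 2*q)^3 is a perfect cube, so E-series; the 4-jet and mu = 7 give E_7.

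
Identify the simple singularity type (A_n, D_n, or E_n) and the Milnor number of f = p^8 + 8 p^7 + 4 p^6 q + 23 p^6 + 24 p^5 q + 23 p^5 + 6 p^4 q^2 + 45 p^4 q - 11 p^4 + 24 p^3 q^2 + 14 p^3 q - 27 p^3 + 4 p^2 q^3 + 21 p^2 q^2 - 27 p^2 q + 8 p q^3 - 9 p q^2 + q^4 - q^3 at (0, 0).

Type E_{6}, Milnor number mu = 6.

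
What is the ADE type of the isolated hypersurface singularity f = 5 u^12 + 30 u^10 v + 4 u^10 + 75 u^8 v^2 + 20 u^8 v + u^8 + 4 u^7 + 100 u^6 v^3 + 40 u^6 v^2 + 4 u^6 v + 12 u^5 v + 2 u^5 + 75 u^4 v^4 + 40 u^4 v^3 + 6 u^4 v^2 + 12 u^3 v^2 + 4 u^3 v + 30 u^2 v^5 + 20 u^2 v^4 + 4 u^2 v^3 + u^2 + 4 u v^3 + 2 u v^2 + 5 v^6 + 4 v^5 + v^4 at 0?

The Hessian of f at 0 has rank 1. Corank 1: A-series; mu = 5 gives A_5.

A_5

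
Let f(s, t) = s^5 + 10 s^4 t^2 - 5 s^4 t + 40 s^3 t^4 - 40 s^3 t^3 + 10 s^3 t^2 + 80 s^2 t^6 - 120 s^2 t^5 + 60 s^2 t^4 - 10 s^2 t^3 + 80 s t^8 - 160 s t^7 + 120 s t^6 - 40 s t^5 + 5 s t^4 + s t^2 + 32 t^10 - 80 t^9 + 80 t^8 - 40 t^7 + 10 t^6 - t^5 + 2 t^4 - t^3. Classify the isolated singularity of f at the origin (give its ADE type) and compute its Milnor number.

Type D_6, Milnor number mu = 6.

The Hessian of f at 0 has rank 0. Corank 2; j^3 = t^2*(s - t) has shape L^2 M (L != M), so D-series; mu = 6 gives D_6.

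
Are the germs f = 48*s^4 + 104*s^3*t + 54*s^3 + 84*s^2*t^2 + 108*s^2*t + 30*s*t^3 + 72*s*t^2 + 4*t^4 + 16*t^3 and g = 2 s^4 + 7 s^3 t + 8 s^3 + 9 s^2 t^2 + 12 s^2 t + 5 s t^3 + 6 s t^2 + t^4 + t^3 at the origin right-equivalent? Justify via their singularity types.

The Hessian of f at 0 has rank 0. Corank 2; j^3 = 2*(3*s + 2*t)^3 is a perfect cube, so E-series; the 4-jet and mu = 7 give E_7. The Hessian of g at 0 has rank 0. Corank 2; j^3 = (2*s + t)^3 is a perfect cube, so E-series; the 4-jet and mu = 7 give E_7. Both have type E_7, hence right-equivalent.

Yes.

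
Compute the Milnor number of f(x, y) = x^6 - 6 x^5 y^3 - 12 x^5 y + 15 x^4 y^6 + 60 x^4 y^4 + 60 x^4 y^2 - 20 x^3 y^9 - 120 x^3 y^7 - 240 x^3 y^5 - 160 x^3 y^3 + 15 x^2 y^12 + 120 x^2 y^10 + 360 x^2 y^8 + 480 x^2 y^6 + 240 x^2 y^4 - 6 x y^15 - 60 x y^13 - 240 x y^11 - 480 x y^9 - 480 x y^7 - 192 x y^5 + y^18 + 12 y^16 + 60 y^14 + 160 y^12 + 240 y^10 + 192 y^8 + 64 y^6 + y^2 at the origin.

The Hessian of f at 0 has rank 1. Corank 1: A-series; mu = 5 gives A_5.

5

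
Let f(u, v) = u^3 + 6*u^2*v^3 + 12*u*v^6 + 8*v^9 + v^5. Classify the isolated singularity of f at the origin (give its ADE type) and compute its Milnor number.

Type E_8, Milnor number mu = 8.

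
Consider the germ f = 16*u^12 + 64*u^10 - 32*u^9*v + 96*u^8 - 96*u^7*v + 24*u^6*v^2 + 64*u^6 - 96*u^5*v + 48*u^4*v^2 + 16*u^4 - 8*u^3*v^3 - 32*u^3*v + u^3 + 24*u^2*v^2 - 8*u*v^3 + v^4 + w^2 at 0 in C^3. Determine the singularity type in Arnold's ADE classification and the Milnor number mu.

The Hessian of f at 0 has rank 1. Corank 2; j^3 = u^3 is a perfect cube, so E-series; the 4-jet and mu = 6 give E_6.

Type E6, Milnor number mu = 6.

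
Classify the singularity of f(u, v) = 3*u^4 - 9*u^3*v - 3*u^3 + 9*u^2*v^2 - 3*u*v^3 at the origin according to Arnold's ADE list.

The Hessian of f at 0 has rank 0. Corank 2; j^3 = -3*u^3 is a perfect cube, so E-series; the 4-jet and mu = 7 give E_7.

E_{7}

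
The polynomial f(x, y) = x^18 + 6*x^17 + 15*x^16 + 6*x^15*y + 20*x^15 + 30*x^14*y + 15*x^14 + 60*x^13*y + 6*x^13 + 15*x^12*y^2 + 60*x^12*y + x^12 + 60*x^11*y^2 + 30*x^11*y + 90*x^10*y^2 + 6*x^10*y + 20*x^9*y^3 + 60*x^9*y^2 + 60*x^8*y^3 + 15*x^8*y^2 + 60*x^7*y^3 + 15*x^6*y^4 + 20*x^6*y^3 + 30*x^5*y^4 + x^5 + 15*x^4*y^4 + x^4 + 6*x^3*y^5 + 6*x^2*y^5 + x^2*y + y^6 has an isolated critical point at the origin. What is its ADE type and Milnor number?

Type D_{7}, Milnor number mu = 7.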